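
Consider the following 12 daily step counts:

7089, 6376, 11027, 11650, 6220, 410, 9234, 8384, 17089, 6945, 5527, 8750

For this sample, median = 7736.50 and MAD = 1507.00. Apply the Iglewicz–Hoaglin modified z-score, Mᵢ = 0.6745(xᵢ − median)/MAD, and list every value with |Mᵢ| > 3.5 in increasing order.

|Mᵢ| > 3.5 ⇔ |xᵢ − 7736.50| > 3.5·1507.00/0.6745 = 7819.87.
So outliers lie outside [-83.37, 15556.37].
17089: M = 4.19 → outlier.

17089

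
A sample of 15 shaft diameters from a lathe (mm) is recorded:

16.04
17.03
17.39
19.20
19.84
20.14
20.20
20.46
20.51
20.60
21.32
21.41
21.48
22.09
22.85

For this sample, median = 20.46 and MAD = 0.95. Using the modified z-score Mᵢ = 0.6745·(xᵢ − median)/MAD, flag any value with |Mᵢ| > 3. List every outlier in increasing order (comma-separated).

16.04

|Mᵢ| > 3 ⇔ |xᵢ − 20.46| > 3·0.95/0.6745 = 4.23.
So outliers lie outside [16.23, 24.69].
16.04: M = -3.14 → outlier.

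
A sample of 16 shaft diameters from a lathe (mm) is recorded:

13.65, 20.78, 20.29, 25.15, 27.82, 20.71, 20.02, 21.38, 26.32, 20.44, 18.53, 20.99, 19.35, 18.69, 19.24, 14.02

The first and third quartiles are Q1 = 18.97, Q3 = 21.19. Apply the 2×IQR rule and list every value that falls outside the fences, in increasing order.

IQR = Q3 − Q1 = 21.19 − 18.97 = 2.22.
Lower fence = Q1 − 2·IQR = 18.97 − 4.44 = 14.53.
Upper fence = Q3 + 2·IQR = 21.19 + 4.44 = 25.63.
13.65 < 14.53 → outlier.
14.02 < 14.53 → outlier.
26.32 > 25.63 → outlier.
27.82 > 25.63 → outlier.
All remaining values lie within [14.53, 25.63].

13.65, 14.02, 26.32, 27.82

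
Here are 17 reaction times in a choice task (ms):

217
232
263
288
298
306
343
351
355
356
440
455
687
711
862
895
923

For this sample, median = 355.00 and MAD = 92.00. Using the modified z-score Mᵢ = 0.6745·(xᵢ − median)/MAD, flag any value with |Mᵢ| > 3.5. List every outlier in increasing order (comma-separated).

|Mᵢ| > 3.5 ⇔ |xᵢ − 355.00| > 3.5·92.00/0.6745 = 477.39.
So outliers lie outside [-122.39, 832.39].
862: M = 3.72 → outlier.
895: M = 3.96 → outlier.
923: M = 4.16 → outlier.

862, 895, 923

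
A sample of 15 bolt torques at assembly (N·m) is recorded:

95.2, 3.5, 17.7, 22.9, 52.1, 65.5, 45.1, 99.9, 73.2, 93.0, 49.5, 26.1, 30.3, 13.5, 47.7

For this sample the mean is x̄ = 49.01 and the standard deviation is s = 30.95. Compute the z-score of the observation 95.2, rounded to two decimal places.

z = (95.2 − 49.01) / 30.95 = 1.49.

1.49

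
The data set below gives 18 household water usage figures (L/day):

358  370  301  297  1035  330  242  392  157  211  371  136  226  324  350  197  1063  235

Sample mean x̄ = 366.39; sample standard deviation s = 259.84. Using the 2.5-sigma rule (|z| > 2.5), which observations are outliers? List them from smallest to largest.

Cutoffs at x̄ ± 2.5s: 366.39 ± 2.5·259.84 = [-283.21, 1015.99].
1035: z = 2.57, |z| > 2.5 → outlier.
1063: z = 2.68, |z| > 2.5 → outlier.
Every other value lies within [-283.21, 1015.99].

1035, 1063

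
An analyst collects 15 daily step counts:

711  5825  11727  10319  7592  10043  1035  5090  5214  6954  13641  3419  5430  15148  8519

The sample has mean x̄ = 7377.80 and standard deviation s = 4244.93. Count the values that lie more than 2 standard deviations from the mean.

0

Cutoffs: x̄ ± 2s = [-1112.06, 15867.66].
Every value lies within the cutoffs.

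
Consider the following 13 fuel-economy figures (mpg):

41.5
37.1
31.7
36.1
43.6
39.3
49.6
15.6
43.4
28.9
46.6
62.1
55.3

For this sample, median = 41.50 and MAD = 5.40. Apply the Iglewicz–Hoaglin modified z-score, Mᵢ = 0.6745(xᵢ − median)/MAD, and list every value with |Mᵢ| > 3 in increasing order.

|Mᵢ| > 3 ⇔ |xᵢ − 41.50| > 3·5.40/0.6745 = 24.02.
So outliers lie outside [17.48, 65.52].
15.6: M = -3.24 → outlier.

15.6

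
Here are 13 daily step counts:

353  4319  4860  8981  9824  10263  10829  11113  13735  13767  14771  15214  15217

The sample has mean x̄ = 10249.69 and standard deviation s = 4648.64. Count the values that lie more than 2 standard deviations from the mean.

Cutoffs: x̄ ± 2s = [952.41, 19546.97].
Outside the cutoffs: 353.

1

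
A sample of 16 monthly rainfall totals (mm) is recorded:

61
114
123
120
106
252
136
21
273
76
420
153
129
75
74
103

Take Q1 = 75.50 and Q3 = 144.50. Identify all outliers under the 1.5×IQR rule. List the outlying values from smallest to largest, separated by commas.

IQR = Q3 − Q1 = 144.50 − 75.50 = 69.00.
Lower fence = Q1 − 1.5·IQR = 75.50 − 103.50 = -28.00.
Upper fence = Q3 + 1.5·IQR = 144.50 + 103.50 = 248.00.
252 > 248.00 → outlier.
273 > 248.00 → outlier.
420 > 248.00 → outlier.
All remaining values lie within [-28.00, 248.00].

252, 273, 420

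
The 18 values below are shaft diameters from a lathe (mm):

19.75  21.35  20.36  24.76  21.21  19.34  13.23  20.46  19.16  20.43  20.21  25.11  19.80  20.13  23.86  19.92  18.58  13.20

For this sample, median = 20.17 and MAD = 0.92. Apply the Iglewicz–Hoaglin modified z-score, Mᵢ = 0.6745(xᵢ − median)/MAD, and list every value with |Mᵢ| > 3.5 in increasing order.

13.20, 13.23, 25.11

|Mᵢ| > 3.5 ⇔ |xᵢ − 20.17| > 3.5·0.92/0.6745 = 4.77.
So outliers lie outside [15.40, 24.94].
13.20: M = -5.11 → outlier.
13.23: M = -5.09 → outlier.
25.11: M = 3.62 → outlier.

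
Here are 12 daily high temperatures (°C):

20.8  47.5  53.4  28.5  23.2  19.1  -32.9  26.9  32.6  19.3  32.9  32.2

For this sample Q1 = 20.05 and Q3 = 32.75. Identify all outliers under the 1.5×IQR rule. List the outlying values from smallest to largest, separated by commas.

-32.9, 53.4

IQR = Q3 − Q1 = 32.75 − 20.05 = 12.70.
Lower fence = Q1 − 1.5·IQR = 20.05 − 19.05 = 1.00.
Upper fence = Q3 + 1.5·IQR = 32.75 + 19.05 = 51.80.
-32.9 < 1.00 → outlier.
53.4 > 51.80 → outlier.
All remaining values lie within [1.00, 51.80].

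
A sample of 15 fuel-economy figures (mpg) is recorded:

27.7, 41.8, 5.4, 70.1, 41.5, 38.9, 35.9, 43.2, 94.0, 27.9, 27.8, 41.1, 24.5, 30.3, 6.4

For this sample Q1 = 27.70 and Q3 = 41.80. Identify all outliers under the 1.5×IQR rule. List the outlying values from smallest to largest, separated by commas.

5.4, 6.4, 70.1, 94.0

IQR = Q3 − Q1 = 41.80 − 27.70 = 14.10.
Lower fence = Q1 − 1.5·IQR = 27.70 − 21.15 = 6.55.
Upper fence = Q3 + 1.5·IQR = 41.80 + 21.15 = 62.95.
5.4 < 6.55 → outlier.
6.4 < 6.55 → outlier.
70.1 > 62.95 → outlier.
94.0 > 62.95 → outlier.
All remaining values lie within [6.55, 62.95].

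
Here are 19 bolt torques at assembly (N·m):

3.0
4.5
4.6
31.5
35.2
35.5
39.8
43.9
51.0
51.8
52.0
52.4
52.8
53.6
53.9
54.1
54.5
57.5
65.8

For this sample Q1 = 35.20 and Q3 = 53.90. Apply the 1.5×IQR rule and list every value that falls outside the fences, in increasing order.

3.0, 4.5, 4.6

IQR = Q3 − Q1 = 53.90 − 35.20 = 18.70.
Lower fence = Q1 − 1.5·IQR = 35.20 − 28.05 = 7.15.
Upper fence = Q3 + 1.5·IQR = 53.90 + 28.05 = 81.95.
3.0 < 7.15 → outlier.
4.5 < 7.15 → outlier.
4.6 < 7.15 → outlier.
All remaining values lie within [7.15, 81.95].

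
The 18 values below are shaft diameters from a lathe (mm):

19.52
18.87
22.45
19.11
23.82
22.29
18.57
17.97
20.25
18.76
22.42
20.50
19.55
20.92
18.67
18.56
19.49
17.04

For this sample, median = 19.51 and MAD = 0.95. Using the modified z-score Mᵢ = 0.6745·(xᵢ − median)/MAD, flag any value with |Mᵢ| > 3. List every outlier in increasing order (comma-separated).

23.82

|Mᵢ| > 3 ⇔ |xᵢ − 19.51| > 3·0.95/0.6745 = 4.23.
So outliers lie outside [15.28, 23.74].
23.82: M = 3.06 → outlier.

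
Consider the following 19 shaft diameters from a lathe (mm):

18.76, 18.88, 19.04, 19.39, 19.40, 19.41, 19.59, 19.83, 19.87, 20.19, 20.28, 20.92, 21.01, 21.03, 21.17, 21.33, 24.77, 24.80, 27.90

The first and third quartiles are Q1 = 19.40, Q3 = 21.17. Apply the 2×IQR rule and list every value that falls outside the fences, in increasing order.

24.77, 24.80, 27.90

IQR = Q3 − Q1 = 21.17 − 19.40 = 1.77.
Lower fence = Q1 − 2·IQR = 19.40 − 3.54 = 15.86.
Upper fence = Q3 + 2·IQR = 21.17 + 3.54 = 24.71.
24.77 > 24.71 → outlier.
24.80 > 24.71 → outlier.
27.90 > 24.71 → outlier.
All remaining values lie within [15.86, 24.71].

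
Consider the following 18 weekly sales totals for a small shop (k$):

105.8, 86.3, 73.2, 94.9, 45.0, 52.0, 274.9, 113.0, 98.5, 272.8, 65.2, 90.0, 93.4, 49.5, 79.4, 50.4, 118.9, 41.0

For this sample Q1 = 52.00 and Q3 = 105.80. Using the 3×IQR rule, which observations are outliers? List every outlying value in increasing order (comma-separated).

IQR = Q3 − Q1 = 105.80 − 52.00 = 53.80.
Lower fence = Q1 − 3·IQR = 52.00 − 161.40 = -109.40.
Upper fence = Q3 + 3·IQR = 105.80 + 161.40 = 267.20.
272.8 > 267.20 → outlier.
274.9 > 267.20 → outlier.
All remaining values lie within [-109.40, 267.20].

272.8, 274.9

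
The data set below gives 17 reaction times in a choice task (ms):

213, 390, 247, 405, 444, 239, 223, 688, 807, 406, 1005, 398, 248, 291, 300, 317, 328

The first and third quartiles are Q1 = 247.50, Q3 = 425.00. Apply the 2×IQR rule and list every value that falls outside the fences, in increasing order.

807, 1005

IQR = Q3 − Q1 = 425.00 − 247.50 = 177.50.
Lower fence = Q1 − 2·IQR = 247.50 − 355.00 = -107.50.
Upper fence = Q3 + 2·IQR = 425.00 + 355.00 = 780.00.
807 > 780.00 → outlier.
1005 > 780.00 → outlier.
All remaining values lie within [-107.50, 780.00].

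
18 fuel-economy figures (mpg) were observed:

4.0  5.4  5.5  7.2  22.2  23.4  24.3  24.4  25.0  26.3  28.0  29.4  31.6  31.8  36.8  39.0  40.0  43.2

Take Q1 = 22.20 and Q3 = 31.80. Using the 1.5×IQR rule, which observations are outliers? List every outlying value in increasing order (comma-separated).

4.0, 5.4, 5.5, 7.2

IQR = Q3 − Q1 = 31.80 − 22.20 = 9.60.
Lower fence = Q1 − 1.5·IQR = 22.20 − 14.40 = 7.80.
Upper fence = Q3 + 1.5·IQR = 31.80 + 14.40 = 46.20.
4.0 < 7.80 → outlier.
5.4 < 7.80 → outlier.
5.5 < 7.80 → outlier.
7.2 < 7.80 → outlier.
All remaining values lie within [7.80, 46.20].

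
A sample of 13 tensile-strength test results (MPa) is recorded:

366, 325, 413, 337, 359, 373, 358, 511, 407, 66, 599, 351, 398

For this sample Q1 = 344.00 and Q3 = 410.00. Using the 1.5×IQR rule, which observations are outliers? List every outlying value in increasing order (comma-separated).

66, 511, 599

IQR = Q3 − Q1 = 410.00 − 344.00 = 66.00.
Lower fence = Q1 − 1.5·IQR = 344.00 − 99.00 = 245.00.
Upper fence = Q3 + 1.5·IQR = 410.00 + 99.00 = 509.00.
66 < 245.00 → outlier.
511 > 509.00 → outlier.
599 > 509.00 → outlier.
All remaining values lie within [245.00, 509.00].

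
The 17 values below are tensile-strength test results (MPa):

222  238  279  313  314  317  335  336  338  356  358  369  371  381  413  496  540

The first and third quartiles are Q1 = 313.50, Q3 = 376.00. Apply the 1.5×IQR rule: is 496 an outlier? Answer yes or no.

yes

IQR = Q3 − Q1 = 376.00 − 313.50 = 62.50.
Lower fence = Q1 − 1.5·IQR = 313.50 − 93.75 = 219.75.
Upper fence = Q3 + 1.5·IQR = 376.00 + 93.75 = 469.75.
496 lies above the upper fence.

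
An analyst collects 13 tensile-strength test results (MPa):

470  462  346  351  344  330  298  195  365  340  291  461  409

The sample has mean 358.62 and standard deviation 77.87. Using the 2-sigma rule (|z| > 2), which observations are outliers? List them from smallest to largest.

195

Cutoffs at x̄ ± 2s: 358.62 ± 2·77.87 = [202.88, 514.36].
195: z = -2.10, |z| > 2 → outlier.
Every other value lies within [202.88, 514.36].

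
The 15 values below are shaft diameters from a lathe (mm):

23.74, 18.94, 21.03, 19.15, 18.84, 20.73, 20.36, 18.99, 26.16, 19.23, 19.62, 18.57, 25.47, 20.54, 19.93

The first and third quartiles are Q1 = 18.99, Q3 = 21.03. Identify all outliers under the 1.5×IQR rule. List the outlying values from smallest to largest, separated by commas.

25.47, 26.16

IQR = Q3 − Q1 = 21.03 − 18.99 = 2.04.
Lower fence = Q1 − 1.5·IQR = 18.99 − 3.06 = 15.93.
Upper fence = Q3 + 1.5·IQR = 21.03 + 3.06 = 24.09.
25.47 > 24.09 → outlier.
26.16 > 24.09 → outlier.
All remaining values lie within [15.93, 24.09].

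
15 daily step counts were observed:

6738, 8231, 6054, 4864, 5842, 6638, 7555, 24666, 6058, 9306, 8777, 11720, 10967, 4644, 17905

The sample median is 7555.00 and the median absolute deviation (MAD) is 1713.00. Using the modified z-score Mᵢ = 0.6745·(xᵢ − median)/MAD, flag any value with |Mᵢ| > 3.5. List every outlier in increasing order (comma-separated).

|Mᵢ| > 3.5 ⇔ |xᵢ − 7555.00| > 3.5·1713.00/0.6745 = 8888.81.
So outliers lie outside [-1333.81, 16443.81].
17905: M = 4.08 → outlier.
24666: M = 6.74 → outlier.

17905, 24666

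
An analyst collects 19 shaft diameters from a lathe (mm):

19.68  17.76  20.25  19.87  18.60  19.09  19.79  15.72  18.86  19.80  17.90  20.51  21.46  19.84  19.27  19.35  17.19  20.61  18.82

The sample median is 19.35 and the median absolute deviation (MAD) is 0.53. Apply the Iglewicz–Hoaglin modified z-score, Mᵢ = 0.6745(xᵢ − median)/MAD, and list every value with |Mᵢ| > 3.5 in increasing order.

|Mᵢ| > 3.5 ⇔ |xᵢ − 19.35| > 3.5·0.53/0.6745 = 2.75.
So outliers lie outside [16.60, 22.10].
15.72: M = -4.62 → outlier.

15.72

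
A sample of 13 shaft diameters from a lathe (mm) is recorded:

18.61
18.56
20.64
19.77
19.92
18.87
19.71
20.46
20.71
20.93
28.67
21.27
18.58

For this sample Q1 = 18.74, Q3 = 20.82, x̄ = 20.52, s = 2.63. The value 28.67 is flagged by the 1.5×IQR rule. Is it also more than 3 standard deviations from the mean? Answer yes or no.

yes

z = (28.67 − 20.52) / 2.63 = 3.10.
|z| = 3.10 > 3.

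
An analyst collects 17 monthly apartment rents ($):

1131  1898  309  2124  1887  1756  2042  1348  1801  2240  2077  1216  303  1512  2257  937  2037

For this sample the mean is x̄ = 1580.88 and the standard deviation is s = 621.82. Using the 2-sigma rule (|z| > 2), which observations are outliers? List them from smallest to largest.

Cutoffs at x̄ ± 2s: 1580.88 ± 2·621.82 = [337.24, 2824.52].
303: z = -2.06, |z| > 2 → outlier.
309: z = -2.05, |z| > 2 → outlier.
Every other value lies within [337.24, 2824.52].

303, 309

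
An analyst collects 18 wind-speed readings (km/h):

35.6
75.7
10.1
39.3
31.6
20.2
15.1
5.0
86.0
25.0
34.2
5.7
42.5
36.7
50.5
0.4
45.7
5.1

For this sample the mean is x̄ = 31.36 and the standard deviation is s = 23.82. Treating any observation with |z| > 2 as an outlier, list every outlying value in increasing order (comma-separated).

86.0

Cutoffs at x̄ ± 2s: 31.36 ± 2·23.82 = [-16.28, 79.00].
86.0: z = 2.29, |z| > 2 → outlier.
Every other value lies within [-16.28, 79.00].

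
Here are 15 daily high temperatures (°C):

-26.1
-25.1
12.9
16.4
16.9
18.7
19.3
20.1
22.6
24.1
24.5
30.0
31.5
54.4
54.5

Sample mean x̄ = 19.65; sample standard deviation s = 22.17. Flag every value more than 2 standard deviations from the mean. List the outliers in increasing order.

Cutoffs at x̄ ± 2s: 19.65 ± 2·22.17 = [-24.69, 63.99].
-26.1: z = -2.06, |z| > 2 → outlier.
-25.1: z = -2.02, |z| > 2 → outlier.
Every other value lies within [-24.69, 63.99].

-26.1, -25.1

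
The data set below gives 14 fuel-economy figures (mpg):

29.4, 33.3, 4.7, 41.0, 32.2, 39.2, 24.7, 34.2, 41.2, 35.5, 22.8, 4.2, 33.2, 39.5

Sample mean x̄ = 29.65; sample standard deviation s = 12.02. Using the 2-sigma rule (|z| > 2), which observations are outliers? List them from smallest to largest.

4.2, 4.7

Cutoffs at x̄ ± 2s: 29.65 ± 2·12.02 = [5.61, 53.69].
4.2: z = -2.12, |z| > 2 → outlier.
4.7: z = -2.08, |z| > 2 → outlier.
Every other value lies within [5.61, 53.69].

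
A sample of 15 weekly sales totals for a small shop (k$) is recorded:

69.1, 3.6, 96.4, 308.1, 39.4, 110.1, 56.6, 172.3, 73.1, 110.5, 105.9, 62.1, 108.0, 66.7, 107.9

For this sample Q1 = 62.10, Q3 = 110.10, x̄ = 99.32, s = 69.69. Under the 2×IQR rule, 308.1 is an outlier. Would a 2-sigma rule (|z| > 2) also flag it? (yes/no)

yes

z = (308.1 − 99.32) / 69.69 = 3.00.
|z| = 3.00 > 2.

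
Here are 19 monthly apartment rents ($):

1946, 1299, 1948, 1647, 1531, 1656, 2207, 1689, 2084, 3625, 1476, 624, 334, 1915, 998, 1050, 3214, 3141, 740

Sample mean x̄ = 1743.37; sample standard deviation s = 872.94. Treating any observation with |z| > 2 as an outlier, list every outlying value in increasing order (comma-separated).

Cutoffs at x̄ ± 2s: 1743.37 ± 2·872.94 = [-2.51, 3489.25].
3625: z = 2.16, |z| > 2 → outlier.
Every other value lies within [-2.51, 3489.25].

3625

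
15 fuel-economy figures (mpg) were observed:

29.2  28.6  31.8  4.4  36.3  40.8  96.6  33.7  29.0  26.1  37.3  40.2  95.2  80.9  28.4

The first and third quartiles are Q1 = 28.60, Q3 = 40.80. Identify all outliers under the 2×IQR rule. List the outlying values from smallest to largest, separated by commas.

80.9, 95.2, 96.6

IQR = Q3 − Q1 = 40.80 − 28.60 = 12.20.
Lower fence = Q1 − 2·IQR = 28.60 − 24.40 = 4.20.
Upper fence = Q3 + 2·IQR = 40.80 + 24.40 = 65.20.
80.9 > 65.20 → outlier.
95.2 > 65.20 → outlier.
96.6 > 65.20 → outlier.
All remaining values lie within [4.20, 65.20].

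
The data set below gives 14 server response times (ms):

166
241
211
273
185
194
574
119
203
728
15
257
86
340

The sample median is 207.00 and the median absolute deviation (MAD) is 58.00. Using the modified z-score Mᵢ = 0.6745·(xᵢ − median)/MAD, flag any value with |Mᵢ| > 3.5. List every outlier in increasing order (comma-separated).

|Mᵢ| > 3.5 ⇔ |xᵢ − 207.00| > 3.5·58.00/0.6745 = 300.96.
So outliers lie outside [-93.96, 507.96].
574: M = 4.27 → outlier.
728: M = 6.06 → outlier.

574, 728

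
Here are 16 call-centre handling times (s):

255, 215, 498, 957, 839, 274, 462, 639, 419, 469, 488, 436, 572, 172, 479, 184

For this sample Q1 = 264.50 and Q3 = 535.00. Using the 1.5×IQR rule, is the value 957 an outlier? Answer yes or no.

yes

IQR = Q3 − Q1 = 535.00 − 264.50 = 270.50.
Lower fence = Q1 − 1.5·IQR = 264.50 − 405.75 = -141.25.
Upper fence = Q3 + 1.5·IQR = 535.00 + 405.75 = 940.75.
957 lies above the upper fence.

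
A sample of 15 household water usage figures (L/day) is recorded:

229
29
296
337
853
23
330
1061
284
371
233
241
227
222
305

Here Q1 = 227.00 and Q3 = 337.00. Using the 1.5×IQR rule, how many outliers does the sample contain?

IQR = 110.00; fences at 227.00 − 165.00 = 62.00 and 337.00 + 165.00 = 502.00.
Outside the cutoffs: 23, 29, 853, 1061.

4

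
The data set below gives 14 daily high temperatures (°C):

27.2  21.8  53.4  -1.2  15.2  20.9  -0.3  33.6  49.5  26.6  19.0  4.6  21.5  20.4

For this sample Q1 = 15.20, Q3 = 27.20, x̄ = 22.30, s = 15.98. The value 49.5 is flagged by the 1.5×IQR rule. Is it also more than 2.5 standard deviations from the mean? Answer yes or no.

z = (49.5 − 22.30) / 15.98 = 1.70.
|z| = 1.70 ≤ 2.5.

no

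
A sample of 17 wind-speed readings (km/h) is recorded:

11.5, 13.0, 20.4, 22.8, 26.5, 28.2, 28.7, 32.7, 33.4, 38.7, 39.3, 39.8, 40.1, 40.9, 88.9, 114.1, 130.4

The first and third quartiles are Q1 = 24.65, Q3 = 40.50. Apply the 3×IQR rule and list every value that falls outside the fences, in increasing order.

IQR = Q3 − Q1 = 40.50 − 24.65 = 15.85.
Lower fence = Q1 − 3·IQR = 24.65 − 47.55 = -22.90.
Upper fence = Q3 + 3·IQR = 40.50 + 47.55 = 88.05.
88.9 > 88.05 → outlier.
114.1 > 88.05 → outlier.
130.4 > 88.05 → outlier.
All remaining values lie within [-22.90, 88.05].

88.9, 114.1, 130.4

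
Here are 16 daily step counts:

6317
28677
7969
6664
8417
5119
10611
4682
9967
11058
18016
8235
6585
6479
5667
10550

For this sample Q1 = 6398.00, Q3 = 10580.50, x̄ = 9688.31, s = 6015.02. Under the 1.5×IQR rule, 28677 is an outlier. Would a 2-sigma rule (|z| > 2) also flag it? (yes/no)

z = (28677 − 9688.31) / 6015.02 = 3.16.
|z| = 3.16 > 2.

yes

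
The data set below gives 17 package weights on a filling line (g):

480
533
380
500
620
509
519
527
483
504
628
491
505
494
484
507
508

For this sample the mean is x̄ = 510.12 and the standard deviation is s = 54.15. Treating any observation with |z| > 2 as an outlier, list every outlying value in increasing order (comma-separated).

Cutoffs at x̄ ± 2s: 510.12 ± 2·54.15 = [401.82, 618.42].
380: z = -2.40, |z| > 2 → outlier.
620: z = 2.03, |z| > 2 → outlier.
628: z = 2.18, |z| > 2 → outlier.
Every other value lies within [401.82, 618.42].

380, 620, 628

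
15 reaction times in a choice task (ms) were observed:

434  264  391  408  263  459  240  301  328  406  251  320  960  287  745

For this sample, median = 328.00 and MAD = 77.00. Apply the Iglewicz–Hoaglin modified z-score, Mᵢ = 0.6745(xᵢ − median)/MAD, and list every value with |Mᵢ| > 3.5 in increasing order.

|Mᵢ| > 3.5 ⇔ |xᵢ − 328.00| > 3.5·77.00/0.6745 = 399.56.
So outliers lie outside [-71.56, 727.56].
745: M = 3.65 → outlier.
960: M = 5.54 → outlier.

745, 960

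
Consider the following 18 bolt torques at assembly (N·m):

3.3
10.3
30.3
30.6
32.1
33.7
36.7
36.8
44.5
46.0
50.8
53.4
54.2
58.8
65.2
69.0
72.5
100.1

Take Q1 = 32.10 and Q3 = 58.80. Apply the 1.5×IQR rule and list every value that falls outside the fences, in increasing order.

IQR = Q3 − Q1 = 58.80 − 32.10 = 26.70.
Lower fence = Q1 − 1.5·IQR = 32.10 − 40.05 = -7.95.
Upper fence = Q3 + 1.5·IQR = 58.80 + 40.05 = 98.85.
100.1 > 98.85 → outlier.
All remaining values lie within [-7.95, 98.85].

100.1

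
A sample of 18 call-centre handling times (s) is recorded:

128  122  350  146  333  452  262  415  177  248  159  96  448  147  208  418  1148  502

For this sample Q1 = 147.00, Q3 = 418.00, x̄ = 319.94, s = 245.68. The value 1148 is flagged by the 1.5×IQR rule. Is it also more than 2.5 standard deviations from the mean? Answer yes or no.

z = (1148 − 319.94) / 245.68 = 3.37.
|z| = 3.37 > 2.5.

yes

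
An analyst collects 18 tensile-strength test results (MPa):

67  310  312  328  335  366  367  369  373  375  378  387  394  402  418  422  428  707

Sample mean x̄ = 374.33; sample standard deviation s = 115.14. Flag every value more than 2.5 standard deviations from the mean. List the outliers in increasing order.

Cutoffs at x̄ ± 2.5s: 374.33 ± 2.5·115.14 = [86.48, 662.18].
67: z = -2.67, |z| > 2.5 → outlier.
707: z = 2.89, |z| > 2.5 → outlier.
Every other value lies within [86.48, 662.18].

67, 707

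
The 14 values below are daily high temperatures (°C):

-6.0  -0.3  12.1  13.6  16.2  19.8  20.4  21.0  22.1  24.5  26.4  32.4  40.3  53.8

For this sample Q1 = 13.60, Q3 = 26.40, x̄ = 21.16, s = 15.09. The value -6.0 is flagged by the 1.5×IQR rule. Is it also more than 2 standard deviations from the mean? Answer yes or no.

no

z = (-6.0 − 21.16) / 15.09 = -1.80.
|z| = 1.80 ≤ 2.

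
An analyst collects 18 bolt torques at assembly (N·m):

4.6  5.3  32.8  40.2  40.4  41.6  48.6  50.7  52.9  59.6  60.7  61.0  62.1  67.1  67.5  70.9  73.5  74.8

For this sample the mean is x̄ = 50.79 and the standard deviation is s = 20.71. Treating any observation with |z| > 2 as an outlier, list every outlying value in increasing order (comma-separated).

Cutoffs at x̄ ± 2s: 50.79 ± 2·20.71 = [9.37, 92.21].
4.6: z = -2.23, |z| > 2 → outlier.
5.3: z = -2.20, |z| > 2 → outlier.
Every other value lies within [9.37, 92.21].

4.6, 5.3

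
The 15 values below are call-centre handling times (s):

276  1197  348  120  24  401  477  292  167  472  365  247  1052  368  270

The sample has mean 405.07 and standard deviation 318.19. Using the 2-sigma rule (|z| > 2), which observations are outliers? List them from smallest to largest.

Cutoffs at x̄ ± 2s: 405.07 ± 2·318.19 = [-231.31, 1041.45].
1052: z = 2.03, |z| > 2 → outlier.
1197: z = 2.49, |z| > 2 → outlier.
Every other value lies within [-231.31, 1041.45].

1052, 1197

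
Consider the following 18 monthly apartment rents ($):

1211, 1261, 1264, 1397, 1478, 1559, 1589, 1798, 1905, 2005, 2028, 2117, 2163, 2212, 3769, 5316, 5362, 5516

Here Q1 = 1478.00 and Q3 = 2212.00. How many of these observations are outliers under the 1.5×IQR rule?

IQR = 734.00; fences at 1478.00 − 1101.00 = 377.00 and 2212.00 + 1101.00 = 3313.00.
Outside the cutoffs: 3769, 5316, 5362, 5516.

4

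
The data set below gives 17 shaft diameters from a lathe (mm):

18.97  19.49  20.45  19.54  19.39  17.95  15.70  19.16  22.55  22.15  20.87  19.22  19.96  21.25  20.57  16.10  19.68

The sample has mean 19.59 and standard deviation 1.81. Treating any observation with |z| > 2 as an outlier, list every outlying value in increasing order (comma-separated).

15.70

Cutoffs at x̄ ± 2s: 19.59 ± 2·1.81 = [15.97, 23.21].
15.70: z = -2.15, |z| > 2 → outlier.
Every other value lies within [15.97, 23.21].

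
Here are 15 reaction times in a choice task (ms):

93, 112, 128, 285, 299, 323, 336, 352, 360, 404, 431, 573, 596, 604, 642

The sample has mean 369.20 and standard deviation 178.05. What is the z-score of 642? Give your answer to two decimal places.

1.53

z = (642 − 369.20) / 178.05 = 1.53.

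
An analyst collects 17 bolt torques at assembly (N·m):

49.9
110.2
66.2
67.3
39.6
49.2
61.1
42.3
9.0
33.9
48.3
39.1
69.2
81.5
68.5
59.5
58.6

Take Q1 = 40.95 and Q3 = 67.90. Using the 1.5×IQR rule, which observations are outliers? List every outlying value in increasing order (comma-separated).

IQR = Q3 − Q1 = 67.90 − 40.95 = 26.95.
Lower fence = Q1 − 1.5·IQR = 40.95 − 40.425 = 0.525.
Upper fence = Q3 + 1.5·IQR = 67.90 + 40.425 = 108.325.
110.2 > 108.325 → outlier.
All remaining values lie within [0.525, 108.325].

110.2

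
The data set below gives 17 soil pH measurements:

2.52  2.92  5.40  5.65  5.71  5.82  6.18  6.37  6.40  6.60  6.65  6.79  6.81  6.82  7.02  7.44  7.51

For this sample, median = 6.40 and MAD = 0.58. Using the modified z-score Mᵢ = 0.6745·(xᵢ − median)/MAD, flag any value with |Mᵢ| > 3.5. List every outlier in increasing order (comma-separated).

2.52, 2.92

|Mᵢ| > 3.5 ⇔ |xᵢ − 6.40| > 3.5·0.58/0.6745 = 3.01.
So outliers lie outside [3.39, 9.41].
2.52: M = -4.51 → outlier.
2.92: M = -4.05 → outlier.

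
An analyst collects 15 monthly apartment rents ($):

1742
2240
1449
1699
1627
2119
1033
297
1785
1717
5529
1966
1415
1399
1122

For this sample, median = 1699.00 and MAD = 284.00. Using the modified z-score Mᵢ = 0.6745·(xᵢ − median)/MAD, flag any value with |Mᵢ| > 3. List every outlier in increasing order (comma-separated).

|Mᵢ| > 3 ⇔ |xᵢ − 1699.00| > 3·284.00/0.6745 = 1263.16.
So outliers lie outside [435.84, 2962.16].
297: M = -3.33 → outlier.
5529: M = 9.10 → outlier.

297, 5529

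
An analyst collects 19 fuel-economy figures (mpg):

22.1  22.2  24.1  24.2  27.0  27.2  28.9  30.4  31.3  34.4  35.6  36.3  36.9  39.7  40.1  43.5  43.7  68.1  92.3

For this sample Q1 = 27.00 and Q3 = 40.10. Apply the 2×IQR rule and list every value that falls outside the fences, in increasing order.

68.1, 92.3

IQR = Q3 − Q1 = 40.10 − 27.00 = 13.10.
Lower fence = Q1 − 2·IQR = 27.00 − 26.20 = 0.80.
Upper fence = Q3 + 2·IQR = 40.10 + 26.20 = 66.30.
68.1 > 66.30 → outlier.
92.3 > 66.30 → outlier.
All remaining values lie within [0.80, 66.30].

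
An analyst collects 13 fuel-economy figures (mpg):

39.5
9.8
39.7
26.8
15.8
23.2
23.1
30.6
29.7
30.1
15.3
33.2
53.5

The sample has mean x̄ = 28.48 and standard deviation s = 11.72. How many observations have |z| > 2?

Cutoffs: x̄ ± 2s = [5.04, 51.92].
Outside the cutoffs: 53.5.

1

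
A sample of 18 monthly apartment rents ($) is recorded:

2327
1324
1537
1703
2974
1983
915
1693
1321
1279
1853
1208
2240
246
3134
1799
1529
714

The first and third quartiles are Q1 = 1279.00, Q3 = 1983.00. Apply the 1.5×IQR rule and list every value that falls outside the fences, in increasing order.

IQR = Q3 − Q1 = 1983.00 − 1279.00 = 704.00.
Lower fence = Q1 − 1.5·IQR = 1279.00 − 1056.00 = 223.00.
Upper fence = Q3 + 1.5·IQR = 1983.00 + 1056.00 = 3039.00.
3134 > 3039.00 → outlier.
All remaining values lie within [223.00, 3039.00].

3134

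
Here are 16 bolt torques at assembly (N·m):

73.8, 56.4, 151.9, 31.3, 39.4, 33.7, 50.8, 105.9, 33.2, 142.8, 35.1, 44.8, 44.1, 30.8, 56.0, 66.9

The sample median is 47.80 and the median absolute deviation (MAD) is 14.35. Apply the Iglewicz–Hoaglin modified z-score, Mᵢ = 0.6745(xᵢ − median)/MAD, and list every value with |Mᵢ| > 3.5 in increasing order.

|Mᵢ| > 3.5 ⇔ |xᵢ − 47.80| > 3.5·14.35/0.6745 = 74.46.
So outliers lie outside [-26.66, 122.26].
142.8: M = 4.47 → outlier.
151.9: M = 4.89 → outlier.

142.8, 151.9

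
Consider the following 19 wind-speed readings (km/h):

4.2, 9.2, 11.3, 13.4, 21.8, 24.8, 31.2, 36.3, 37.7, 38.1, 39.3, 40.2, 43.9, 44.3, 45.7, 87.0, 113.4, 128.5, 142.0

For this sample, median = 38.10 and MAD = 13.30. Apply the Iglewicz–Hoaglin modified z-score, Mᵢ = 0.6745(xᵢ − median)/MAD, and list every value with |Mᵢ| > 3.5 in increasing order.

113.4, 128.5, 142.0

|Mᵢ| > 3.5 ⇔ |xᵢ − 38.10| > 3.5·13.30/0.6745 = 69.01.
So outliers lie outside [-30.91, 107.11].
113.4: M = 3.82 → outlier.
128.5: M = 4.58 → outlier.
142.0: M = 5.27 → outlier.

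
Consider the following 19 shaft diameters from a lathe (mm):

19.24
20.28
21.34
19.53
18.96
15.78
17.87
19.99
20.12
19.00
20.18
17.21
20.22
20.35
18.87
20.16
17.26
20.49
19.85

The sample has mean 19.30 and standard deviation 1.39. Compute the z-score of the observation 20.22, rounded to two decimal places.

z = (20.22 − 19.30) / 1.39 = 0.66.

0.66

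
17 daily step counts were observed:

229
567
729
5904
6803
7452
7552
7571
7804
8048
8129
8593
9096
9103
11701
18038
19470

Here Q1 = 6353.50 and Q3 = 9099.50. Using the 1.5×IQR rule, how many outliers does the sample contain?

IQR = 2746.00; fences at 6353.50 − 4119.00 = 2234.50 and 9099.50 + 4119.00 = 13218.50.
Outside the cutoffs: 229, 567, 729, 18038, 19470.

5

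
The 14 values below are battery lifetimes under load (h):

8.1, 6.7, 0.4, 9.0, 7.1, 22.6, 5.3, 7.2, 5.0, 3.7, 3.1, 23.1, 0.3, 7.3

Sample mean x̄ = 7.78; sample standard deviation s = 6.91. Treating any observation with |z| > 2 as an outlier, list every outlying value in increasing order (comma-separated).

Cutoffs at x̄ ± 2s: 7.78 ± 2·6.91 = [-6.04, 21.60].
22.6: z = 2.14, |z| > 2 → outlier.
23.1: z = 2.22, |z| > 2 → outlier.
Every other value lies within [-6.04, 21.60].

22.6, 23.1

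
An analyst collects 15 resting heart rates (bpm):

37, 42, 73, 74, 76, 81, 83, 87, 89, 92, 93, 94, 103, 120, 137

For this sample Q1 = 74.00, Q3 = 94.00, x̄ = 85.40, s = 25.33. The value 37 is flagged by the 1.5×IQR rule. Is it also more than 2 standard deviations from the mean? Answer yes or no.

no

z = (37 − 85.40) / 25.33 = -1.91.
|z| = 1.91 ≤ 2.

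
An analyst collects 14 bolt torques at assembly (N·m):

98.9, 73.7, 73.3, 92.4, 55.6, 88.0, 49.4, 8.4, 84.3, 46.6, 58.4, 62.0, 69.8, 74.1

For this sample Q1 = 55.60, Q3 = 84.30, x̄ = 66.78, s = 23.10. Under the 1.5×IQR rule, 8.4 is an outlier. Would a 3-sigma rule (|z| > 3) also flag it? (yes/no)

no

z = (8.4 − 66.78) / 23.10 = -2.53.
|z| = 2.53 ≤ 3.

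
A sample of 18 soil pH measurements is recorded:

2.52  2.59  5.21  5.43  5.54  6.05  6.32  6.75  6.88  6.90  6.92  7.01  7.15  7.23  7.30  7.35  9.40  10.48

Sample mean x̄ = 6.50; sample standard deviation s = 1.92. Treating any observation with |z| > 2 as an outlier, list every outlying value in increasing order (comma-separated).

2.52, 2.59, 10.48

Cutoffs at x̄ ± 2s: 6.50 ± 2·1.92 = [2.66, 10.34].
2.52: z = -2.07, |z| > 2 → outlier.
2.59: z = -2.04, |z| > 2 → outlier.
10.48: z = 2.07, |z| > 2 → outlier.
Every other value lies within [2.66, 10.34].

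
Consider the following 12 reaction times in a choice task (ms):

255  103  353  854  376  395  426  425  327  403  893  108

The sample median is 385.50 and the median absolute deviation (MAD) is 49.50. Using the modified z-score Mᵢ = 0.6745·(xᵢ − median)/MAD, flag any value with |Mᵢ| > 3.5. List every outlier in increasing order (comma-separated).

103, 108, 854, 893

|Mᵢ| > 3.5 ⇔ |xᵢ − 385.50| > 3.5·49.50/0.6745 = 256.86.
So outliers lie outside [128.64, 642.36].
103: M = -3.85 → outlier.
108: M = -3.78 → outlier.
854: M = 6.38 → outlier.
893: M = 6.92 → outlier.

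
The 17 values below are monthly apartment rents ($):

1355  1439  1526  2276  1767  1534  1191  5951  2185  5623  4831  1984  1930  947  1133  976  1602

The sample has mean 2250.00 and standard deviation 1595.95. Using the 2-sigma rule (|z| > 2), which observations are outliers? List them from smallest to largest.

5623, 5951

Cutoffs at x̄ ± 2s: 2250.00 ± 2·1595.95 = [-941.90, 5441.90].
5623: z = 2.11, |z| > 2 → outlier.
5951: z = 2.32, |z| > 2 → outlier.
Every other value lies within [-941.90, 5441.90].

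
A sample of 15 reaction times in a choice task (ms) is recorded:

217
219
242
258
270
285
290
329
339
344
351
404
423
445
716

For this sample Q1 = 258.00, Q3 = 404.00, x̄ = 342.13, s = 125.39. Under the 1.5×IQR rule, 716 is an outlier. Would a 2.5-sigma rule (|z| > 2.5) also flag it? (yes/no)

z = (716 − 342.13) / 125.39 = 2.98.
|z| = 2.98 > 2.5.

yes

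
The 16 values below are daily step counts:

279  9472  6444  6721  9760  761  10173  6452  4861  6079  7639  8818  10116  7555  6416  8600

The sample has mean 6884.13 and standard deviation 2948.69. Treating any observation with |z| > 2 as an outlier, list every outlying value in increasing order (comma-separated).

279, 761

Cutoffs at x̄ ± 2s: 6884.13 ± 2·2948.69 = [986.75, 12781.51].
279: z = -2.24, |z| > 2 → outlier.
761: z = -2.08, |z| > 2 → outlier.
Every other value lies within [986.75, 12781.51].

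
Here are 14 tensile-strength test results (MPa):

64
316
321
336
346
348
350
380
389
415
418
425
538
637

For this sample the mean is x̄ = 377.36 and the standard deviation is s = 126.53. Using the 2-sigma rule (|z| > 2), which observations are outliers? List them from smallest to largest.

64, 637

Cutoffs at x̄ ± 2s: 377.36 ± 2·126.53 = [124.30, 630.42].
64: z = -2.48, |z| > 2 → outlier.
637: z = 2.05, |z| > 2 → outlier.
Every other value lies within [124.30, 630.42].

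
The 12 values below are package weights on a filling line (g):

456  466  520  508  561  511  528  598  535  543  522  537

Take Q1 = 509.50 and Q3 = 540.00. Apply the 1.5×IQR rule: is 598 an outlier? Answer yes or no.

IQR = Q3 − Q1 = 540.00 − 509.50 = 30.50.
Lower fence = Q1 − 1.5·IQR = 509.50 − 45.75 = 463.75.
Upper fence = Q3 + 1.5·IQR = 540.00 + 45.75 = 585.75.
598 lies above the upper fence.

yes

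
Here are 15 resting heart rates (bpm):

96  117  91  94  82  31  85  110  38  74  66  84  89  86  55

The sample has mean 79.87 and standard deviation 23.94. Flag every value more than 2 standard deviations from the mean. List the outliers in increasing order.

31

Cutoffs at x̄ ± 2s: 79.87 ± 2·23.94 = [31.99, 127.75].
31: z = -2.04, |z| > 2 → outlier.
Every other value lies within [31.99, 127.75].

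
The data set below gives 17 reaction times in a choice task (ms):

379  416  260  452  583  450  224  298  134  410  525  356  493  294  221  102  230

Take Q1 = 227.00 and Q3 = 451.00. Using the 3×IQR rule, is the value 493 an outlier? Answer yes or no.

IQR = Q3 − Q1 = 451.00 − 227.00 = 224.00.
Lower fence = Q1 − 3·IQR = 227.00 − 672.00 = -445.00.
Upper fence = Q3 + 3·IQR = 451.00 + 672.00 = 1123.00.
493 lies within [-445.00, 1123.00].

no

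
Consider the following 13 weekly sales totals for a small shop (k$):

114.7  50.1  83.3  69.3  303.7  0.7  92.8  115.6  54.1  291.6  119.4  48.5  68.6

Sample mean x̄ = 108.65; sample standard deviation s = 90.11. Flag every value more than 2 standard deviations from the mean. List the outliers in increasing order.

Cutoffs at x̄ ± 2s: 108.65 ± 2·90.11 = [-71.57, 288.87].
291.6: z = 2.03, |z| > 2 → outlier.
303.7: z = 2.16, |z| > 2 → outlier.
Every other value lies within [-71.57, 288.87].

291.6, 303.7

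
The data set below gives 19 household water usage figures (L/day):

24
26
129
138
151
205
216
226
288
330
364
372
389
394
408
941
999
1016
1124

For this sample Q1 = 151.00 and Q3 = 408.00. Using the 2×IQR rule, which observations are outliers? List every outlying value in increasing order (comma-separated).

941, 999, 1016, 1124

IQR = Q3 − Q1 = 408.00 − 151.00 = 257.00.
Lower fence = Q1 − 2·IQR = 151.00 − 514.00 = -363.00.
Upper fence = Q3 + 2·IQR = 408.00 + 514.00 = 922.00.
941 > 922.00 → outlier.
999 > 922.00 → outlier.
1016 > 922.00 → outlier.
1124 > 922.00 → outlier.
All remaining values lie within [-363.00, 922.00].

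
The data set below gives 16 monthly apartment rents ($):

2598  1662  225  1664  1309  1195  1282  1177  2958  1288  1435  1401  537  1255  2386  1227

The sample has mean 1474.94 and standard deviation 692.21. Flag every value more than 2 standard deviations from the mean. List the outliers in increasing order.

2958

Cutoffs at x̄ ± 2s: 1474.94 ± 2·692.21 = [90.52, 2859.36].
2958: z = 2.14, |z| > 2 → outlier.
Every other value lies within [90.52, 2859.36].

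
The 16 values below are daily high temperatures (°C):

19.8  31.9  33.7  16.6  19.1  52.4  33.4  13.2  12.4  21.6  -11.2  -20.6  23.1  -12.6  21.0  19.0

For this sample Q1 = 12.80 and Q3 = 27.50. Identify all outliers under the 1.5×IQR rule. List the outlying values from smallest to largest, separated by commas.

IQR = Q3 − Q1 = 27.50 − 12.80 = 14.70.
Lower fence = Q1 − 1.5·IQR = 12.80 − 22.05 = -9.25.
Upper fence = Q3 + 1.5·IQR = 27.50 + 22.05 = 49.55.
-20.6 < -9.25 → outlier.
-12.6 < -9.25 → outlier.
-11.2 < -9.25 → outlier.
52.4 > 49.55 → outlier.
All remaining values lie within [-9.25, 49.55].

-20.6, -12.6, -11.2, 52.4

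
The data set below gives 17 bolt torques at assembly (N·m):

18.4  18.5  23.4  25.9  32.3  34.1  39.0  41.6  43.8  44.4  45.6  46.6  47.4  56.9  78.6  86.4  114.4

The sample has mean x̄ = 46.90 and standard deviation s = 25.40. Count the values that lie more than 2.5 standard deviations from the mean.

1

Cutoffs: x̄ ± 2.5s = [-16.60, 110.40].
Outside the cutoffs: 114.4.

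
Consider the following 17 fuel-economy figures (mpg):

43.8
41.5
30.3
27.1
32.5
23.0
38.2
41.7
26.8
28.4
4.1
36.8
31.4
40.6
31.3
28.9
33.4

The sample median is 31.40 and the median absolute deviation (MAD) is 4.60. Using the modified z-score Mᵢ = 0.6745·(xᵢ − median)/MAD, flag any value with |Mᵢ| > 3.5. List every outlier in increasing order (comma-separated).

4.1

|Mᵢ| > 3.5 ⇔ |xᵢ − 31.40| > 3.5·4.60/0.6745 = 23.87.
So outliers lie outside [7.53, 55.27].
4.1: M = -4.00 → outlier.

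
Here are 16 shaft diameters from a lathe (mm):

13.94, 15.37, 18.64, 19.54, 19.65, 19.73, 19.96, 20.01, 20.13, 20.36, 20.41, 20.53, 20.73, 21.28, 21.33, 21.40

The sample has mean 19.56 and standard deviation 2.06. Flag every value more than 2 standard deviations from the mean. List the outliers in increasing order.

Cutoffs at x̄ ± 2s: 19.56 ± 2·2.06 = [15.44, 23.68].
13.94: z = -2.73, |z| > 2 → outlier.
15.37: z = -2.03, |z| > 2 → outlier.
Every other value lies within [15.44, 23.68].

13.94, 15.37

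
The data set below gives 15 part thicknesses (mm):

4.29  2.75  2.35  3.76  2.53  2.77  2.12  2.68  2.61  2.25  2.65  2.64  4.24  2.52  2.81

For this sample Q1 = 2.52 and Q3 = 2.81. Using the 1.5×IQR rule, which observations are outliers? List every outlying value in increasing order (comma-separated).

IQR = Q3 − Q1 = 2.81 − 2.52 = 0.29.
Lower fence = Q1 − 1.5·IQR = 2.52 − 0.435 = 2.085.
Upper fence = Q3 + 1.5·IQR = 2.81 + 0.435 = 3.245.
3.76 > 3.245 → outlier.
4.24 > 3.245 → outlier.
4.29 > 3.245 → outlier.
All remaining values lie within [2.085, 3.245].

3.76, 4.24, 4.29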